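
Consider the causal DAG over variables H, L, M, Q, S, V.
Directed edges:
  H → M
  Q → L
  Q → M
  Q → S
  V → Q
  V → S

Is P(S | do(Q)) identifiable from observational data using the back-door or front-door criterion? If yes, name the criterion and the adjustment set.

P(S|do(Q)): backdoor, adjust for {V}.

desc(Q)\{Q}={L,M,S}; candidates ⊆ {H,V}.
size 0: {}; under {} Q still reaches {S,V} ∋ S.
{V}: Q⊥S given {V} in G with Q→· removed — back-door holds.
P(S|do(Q)) = Σ_{V} P(S|Q,V)·P(V).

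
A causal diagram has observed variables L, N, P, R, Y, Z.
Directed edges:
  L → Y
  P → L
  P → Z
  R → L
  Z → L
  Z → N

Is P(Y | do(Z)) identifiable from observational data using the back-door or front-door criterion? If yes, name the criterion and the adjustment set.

desc(Z)\{Z}={L,N,Y}; candidates ⊆ {P,R}.
size 0: {}; under {} Z still reaches {L,P,Y} ∋ Y.
{P}: Z⊥Y given {P} in G with Z→· removed — back-door holds.
P(Y|do(Z)) = Σ_{P} P(Y|Z,P)·P(P).

P(Y|do(Z)): backdoor, adjust for {P}.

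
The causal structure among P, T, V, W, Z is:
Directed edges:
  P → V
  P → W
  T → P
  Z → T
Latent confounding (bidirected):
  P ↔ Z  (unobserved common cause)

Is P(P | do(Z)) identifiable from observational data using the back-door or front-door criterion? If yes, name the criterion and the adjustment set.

P(P|do(Z)): frontdoor, adjust for {T}.

desc(Z)\{Z}={P,T,V,W}; candidates ⊆ {—}.
Z↔P: latent back-door arc(s) into Z.
size 0: {}; under {} Z still reaches {P,V,W} ∋ P.
Z↔P cannot be blocked by any observed set — no back-door set.
{T}: (i) intercepts every directed Z→P path; (ii) no back-door Z→{T}; (iii) {Z} blocks every back-door {T}→P. Front-door holds.
P(P|do(Z)) = Σ_{T} P(T|Z) Σ_{Z'} P(P|T,Z')P(Z').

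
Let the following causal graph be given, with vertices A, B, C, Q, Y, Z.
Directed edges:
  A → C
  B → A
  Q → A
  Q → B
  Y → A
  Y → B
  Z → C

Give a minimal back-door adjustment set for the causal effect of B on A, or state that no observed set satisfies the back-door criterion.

B→A: minimal back-door set {Q, Y}.

desc(B)\{B}={A,C}; candidates ⊆ {Q,Y,Z}.
size 0: {}; under {} B still reaches {A,C,Q,Y} ∋ A.
size 1: {Q}, {Y}, {Z}; under {Q} B still reaches {A,C,Y} ∋ A.
{Q,Y}: B⊥A given {Q,Y} in G with B→· removed — back-door holds.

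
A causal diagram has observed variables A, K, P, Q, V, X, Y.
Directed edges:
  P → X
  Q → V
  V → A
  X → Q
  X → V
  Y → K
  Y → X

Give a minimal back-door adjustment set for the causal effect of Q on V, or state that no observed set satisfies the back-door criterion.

Q→V: minimal back-door set {X}.

desc(Q)\{Q}={A,V}; candidates ⊆ {K,P,X,Y}.
size 0: {}; under {} Q still reaches {A,K,P,V,X,Y} ∋ V.
{X}: Q⊥V given {X} in G with Q→· removed — back-door holds.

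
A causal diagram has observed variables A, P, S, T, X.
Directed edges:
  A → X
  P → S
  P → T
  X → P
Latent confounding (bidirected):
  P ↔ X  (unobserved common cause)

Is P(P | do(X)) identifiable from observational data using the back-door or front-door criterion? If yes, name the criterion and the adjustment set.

P(P|do(X)): not identifiable (no BD/FD set).

desc(X)\{X}={P,S,T}; candidates ⊆ {A}.
X↔P: latent back-door arc(s) into X.
size 0: {}; under {} X still reaches {A,P,S,T} ∋ P.
size 1: {A}; under {A} X still reaches {P,S,T} ∋ P.
X↔P cannot be blocked by any observed set — no back-door set.
No mediator lies on a directed X→…→P path.
Neither criterion identifies P(P|do(X)) in this graph.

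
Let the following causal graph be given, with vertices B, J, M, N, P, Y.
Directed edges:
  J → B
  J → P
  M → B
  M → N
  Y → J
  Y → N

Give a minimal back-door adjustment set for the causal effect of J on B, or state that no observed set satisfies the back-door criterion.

desc(J)\{J}={B,P}; candidates ⊆ {M,N,Y}.
∅: J⊥B given ∅ in G with J→· removed — back-door holds.

J→B: minimal back-door set ∅.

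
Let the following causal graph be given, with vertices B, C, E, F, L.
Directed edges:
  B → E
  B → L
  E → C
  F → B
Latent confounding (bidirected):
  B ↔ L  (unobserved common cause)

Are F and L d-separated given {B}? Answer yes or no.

No — F and L are d-connected given {B}.

Bayes-Ball from F | {B} reaches {L}.
L ∈ reach(F|{B}) ⇒ F ⊥̸ L | {B}.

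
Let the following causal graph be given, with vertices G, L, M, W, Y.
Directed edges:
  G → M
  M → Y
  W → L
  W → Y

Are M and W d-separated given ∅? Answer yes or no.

Yes — M ⊥ W | ∅.

Bayes-Ball from M | ∅ reaches {G,Y}.
W ∉ reach(M|∅) ⇒ M ⊥ W | ∅.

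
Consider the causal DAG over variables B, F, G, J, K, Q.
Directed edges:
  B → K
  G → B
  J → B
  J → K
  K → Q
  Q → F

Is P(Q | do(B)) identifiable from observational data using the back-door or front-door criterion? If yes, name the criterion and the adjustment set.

desc(B)\{B}={F,K,Q}; candidates ⊆ {G,J}.
size 0: {}; under {} B still reaches {F,G,J,K,Q} ∋ Q.
{J}: B⊥Q given {J} in G with B→· removed — back-door holds.
P(Q|do(B)) = Σ_{J} P(Q|B,J)·P(J).

P(Q|do(B)): backdoor, adjust for {J}.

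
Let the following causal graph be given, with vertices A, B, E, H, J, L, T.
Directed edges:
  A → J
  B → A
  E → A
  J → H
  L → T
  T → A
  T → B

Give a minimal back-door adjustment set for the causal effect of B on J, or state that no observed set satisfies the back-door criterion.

B→J: minimal back-door set {T}.

desc(B)\{B}={A,H,J}; candidates ⊆ {E,L,T}.
size 0: {}; under {} B still reaches {A,H,J,L,T} ∋ J.
{T}: B⊥J given {T} in G with B→· removed — back-door holds.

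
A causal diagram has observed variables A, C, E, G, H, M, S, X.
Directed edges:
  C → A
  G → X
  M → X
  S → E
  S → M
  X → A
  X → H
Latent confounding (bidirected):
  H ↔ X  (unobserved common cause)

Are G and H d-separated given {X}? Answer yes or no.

Bayes-Ball from G | {X} reaches {E,H,M,S}.
H ∈ reach(G|{X}) ⇒ G ⊥̸ H | {X}.

No — G and H are d-connected given {X}.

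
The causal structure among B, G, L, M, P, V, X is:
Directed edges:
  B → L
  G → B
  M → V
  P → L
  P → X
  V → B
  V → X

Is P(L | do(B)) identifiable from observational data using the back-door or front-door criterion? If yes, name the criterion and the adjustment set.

P(L|do(B)): backdoor, adjust for ∅.

desc(B)\{B}={L}; candidates ⊆ {G,M,P,V,X}.
∅: B⊥L given ∅ in G with B→· removed — back-door holds.
P(L|do(B)) = P(L|B) — no adjustment needed.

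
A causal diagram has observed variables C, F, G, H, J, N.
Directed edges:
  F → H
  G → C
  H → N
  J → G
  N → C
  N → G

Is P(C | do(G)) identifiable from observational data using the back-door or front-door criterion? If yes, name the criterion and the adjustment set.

P(C|do(G)): backdoor, adjust for {N}.

desc(G)\{G}={C}; candidates ⊆ {F,H,J,N}.
size 0: {}; under {} G still reaches {C,F,H,J,N} ∋ C.
{N}: G⊥C given {N} in G with G→· removed — back-door holds.
P(C|do(G)) = Σ_{N} P(C|G,N)·P(N).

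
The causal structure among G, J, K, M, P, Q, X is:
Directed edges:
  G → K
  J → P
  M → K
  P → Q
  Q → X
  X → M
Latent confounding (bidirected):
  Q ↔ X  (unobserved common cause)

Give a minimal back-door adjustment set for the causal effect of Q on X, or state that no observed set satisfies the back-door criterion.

desc(Q)\{Q}={K,M,X}; candidates ⊆ {G,J,P}.
Q↔X: latent back-door arc(s) into Q.
size 0: {}; under {} Q still reaches {J,K,M,P,X} ∋ X.
size 1: {G}, {J}, {P}; under {G} Q still reaches {J,K,M,P,X} ∋ X.
size 2: {G,J}, {G,P}, {J,P}; under {G,J} Q still reaches {K,M,P,X} ∋ X.
Q↔X cannot be blocked by any observed set — no back-door set.

Q→X: no observed back-door set.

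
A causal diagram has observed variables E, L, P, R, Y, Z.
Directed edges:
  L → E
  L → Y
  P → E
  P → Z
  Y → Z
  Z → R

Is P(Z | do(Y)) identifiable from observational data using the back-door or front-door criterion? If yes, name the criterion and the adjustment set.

P(Z|do(Y)): backdoor, adjust for ∅.

desc(Y)\{Y}={R,Z}; candidates ⊆ {E,L,P}.
∅: Y⊥Z given ∅ in G with Y→· removed — back-door holds.
P(Z|do(Y)) = P(Z|Y) — no adjustment needed.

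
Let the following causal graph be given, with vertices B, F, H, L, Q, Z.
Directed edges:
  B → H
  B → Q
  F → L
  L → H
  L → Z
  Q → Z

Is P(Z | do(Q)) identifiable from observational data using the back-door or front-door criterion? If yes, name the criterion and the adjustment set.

P(Z|do(Q)): backdoor, adjust for ∅.

desc(Q)\{Q}={Z}; candidates ⊆ {B,F,H,L}.
∅: Q⊥Z given ∅ in G with Q→· removed — back-door holds.
P(Z|do(Q)) = P(Z|Q) — no adjustment needed.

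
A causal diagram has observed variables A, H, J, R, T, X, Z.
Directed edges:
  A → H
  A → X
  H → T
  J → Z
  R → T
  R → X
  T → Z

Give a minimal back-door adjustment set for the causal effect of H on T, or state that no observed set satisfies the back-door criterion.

desc(H)\{H}={T,Z}; candidates ⊆ {A,J,R,X}.
∅: H⊥T given ∅ in G with H→· removed — back-door holds.

H→T: minimal back-door set ∅.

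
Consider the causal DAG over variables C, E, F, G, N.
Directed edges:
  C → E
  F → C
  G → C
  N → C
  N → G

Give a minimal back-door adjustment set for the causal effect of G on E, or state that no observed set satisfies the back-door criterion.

desc(G)\{G}={C,E}; candidates ⊆ {F,N}.
size 0: {}; under {} G still reaches {C,E,N} ∋ E.
{N}: G⊥E given {N} in G with G→· removed — back-door holds.

G→E: minimal back-door set {N}.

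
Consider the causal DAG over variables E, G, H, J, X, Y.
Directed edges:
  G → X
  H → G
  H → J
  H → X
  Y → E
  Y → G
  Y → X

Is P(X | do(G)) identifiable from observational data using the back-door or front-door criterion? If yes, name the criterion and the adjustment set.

P(X|do(G)): backdoor, adjust for {H, Y}.

desc(G)\{G}={X}; candidates ⊆ {E,H,J,Y}.
size 0: {}; under {} G still reaches {E,H,J,X,Y} ∋ X.
size 1: {E}, {H}, {J} …(+1); under {E} G still reaches {H,J,X,Y} ∋ X.
{H,Y}: G⊥X given {H,Y} in G with G→· removed — back-door holds.
P(X|do(G)) = Σ_{H,Y} P(X|G,H,Y)·P(H,Y).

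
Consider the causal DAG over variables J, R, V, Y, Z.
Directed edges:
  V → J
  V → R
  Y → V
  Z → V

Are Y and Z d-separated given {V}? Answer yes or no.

No — Y and Z are d-connected given {V}.

Bayes-Ball from Y | {V} reaches {Z}.
Z ∈ reach(Y|{V}) ⇒ Y ⊥̸ Z | {V}.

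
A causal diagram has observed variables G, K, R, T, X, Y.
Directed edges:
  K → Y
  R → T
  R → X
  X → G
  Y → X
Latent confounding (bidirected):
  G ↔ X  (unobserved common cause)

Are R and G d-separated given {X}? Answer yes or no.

No — R and G are d-connected given {X}.

Bayes-Ball from R | {X} reaches {G,K,T,Y}.
G ∈ reach(R|{X}) ⇒ R ⊥̸ G | {X}.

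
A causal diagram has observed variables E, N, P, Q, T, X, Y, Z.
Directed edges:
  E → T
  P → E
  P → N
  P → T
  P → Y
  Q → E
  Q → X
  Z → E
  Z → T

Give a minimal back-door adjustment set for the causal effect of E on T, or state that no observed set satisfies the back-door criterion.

E→T: minimal back-door set {P, Z}.

desc(E)\{E}={T}; candidates ⊆ {N,P,Q,X,Y,Z}.
size 0: {}; under {} E still reaches {N,P,Q,T,X,Y,Z} ∋ T.
size 1: {N}, {P}, {Q} …(+3); under {N} E still reaches {P,Q,T,X,Y,Z} ∋ T.
{P,Z}: E⊥T given {P,Z} in G with E→· removed — back-door holds.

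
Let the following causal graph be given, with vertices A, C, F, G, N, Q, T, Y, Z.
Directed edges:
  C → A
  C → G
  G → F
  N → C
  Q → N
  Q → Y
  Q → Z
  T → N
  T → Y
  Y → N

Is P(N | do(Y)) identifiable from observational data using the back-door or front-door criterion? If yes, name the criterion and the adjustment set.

desc(Y)\{Y}={A,C,F,G,N}; candidates ⊆ {Q,T,Z}.
size 0: {}; under {} Y still reaches {A,C,F,G,N,Q,T,Z} ∋ N.
size 1: {Q}, {T}, {Z}; under {Q} Y still reaches {A,C,F,G,N,T} ∋ N.
{Q,T}: Y⊥N given {Q,T} in G with Y→· removed — back-door holds.
P(N|do(Y)) = Σ_{Q,T} P(N|Y,Q,T)·P(Q,T).

P(N|do(Y)): backdoor, adjust for {Q, T}.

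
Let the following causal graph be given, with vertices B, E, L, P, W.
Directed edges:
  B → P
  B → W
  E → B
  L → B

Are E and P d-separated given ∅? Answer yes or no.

Bayes-Ball from E | ∅ reaches {B,P,W}.
P ∈ reach(E|∅) ⇒ E ⊥̸ P | ∅.

No — E and P are d-connected given ∅.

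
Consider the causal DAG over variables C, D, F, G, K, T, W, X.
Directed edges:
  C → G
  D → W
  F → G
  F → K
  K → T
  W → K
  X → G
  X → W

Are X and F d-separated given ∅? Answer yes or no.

Bayes-Ball from X | ∅ reaches {G,K,T,W}.
F ∉ reach(X|∅) ⇒ X ⊥ F | ∅.

Yes — X ⊥ F | ∅.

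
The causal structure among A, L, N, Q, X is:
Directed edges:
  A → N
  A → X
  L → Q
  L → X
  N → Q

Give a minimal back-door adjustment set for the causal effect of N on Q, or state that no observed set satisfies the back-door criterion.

N→Q: minimal back-door set ∅.

desc(N)\{N}={Q}; candidates ⊆ {A,L,X}.
∅: N⊥Q given ∅ in G with N→· removed — back-door holds.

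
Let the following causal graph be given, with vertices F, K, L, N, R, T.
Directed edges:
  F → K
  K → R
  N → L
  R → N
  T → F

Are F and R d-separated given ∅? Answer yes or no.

No — F and R are d-connected given ∅.

Bayes-Ball from F | ∅ reaches {K,L,N,R,T}.
R ∈ reach(F|∅) ⇒ F ⊥̸ R | ∅.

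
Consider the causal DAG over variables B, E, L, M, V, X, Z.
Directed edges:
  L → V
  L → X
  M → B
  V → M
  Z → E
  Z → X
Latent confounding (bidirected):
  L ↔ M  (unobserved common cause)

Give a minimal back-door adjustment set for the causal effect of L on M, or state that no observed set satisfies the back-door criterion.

L→M: no observed back-door set.

desc(L)\{L}={B,M,V,X}; candidates ⊆ {E,Z}.
L↔M: latent back-door arc(s) into L.
size 0: {}; under {} L still reaches {B,M} ∋ M.
size 1: {E}, {Z}; under {E} L still reaches {B,M} ∋ M.
size 2: {E,Z}; under {E,Z} L still reaches {B,M} ∋ M.
L↔M cannot be blocked by any observed set — no back-door set.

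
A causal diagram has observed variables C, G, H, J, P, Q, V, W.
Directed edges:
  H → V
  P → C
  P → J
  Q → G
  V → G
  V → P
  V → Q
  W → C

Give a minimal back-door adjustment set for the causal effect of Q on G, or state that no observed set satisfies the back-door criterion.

desc(Q)\{Q}={G}; candidates ⊆ {C,H,J,P,V,W}.
size 0: {}; under {} Q still reaches {C,G,H,J,P,V} ∋ G.
{V}: Q⊥G given {V} in G with Q→· removed — back-door holds.

Q→G: minimal back-door set {V}.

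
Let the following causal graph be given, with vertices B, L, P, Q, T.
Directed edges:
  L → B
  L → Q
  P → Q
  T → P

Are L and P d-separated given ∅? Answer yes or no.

Yes — L ⊥ P | ∅.

Bayes-Ball from L | ∅ reaches {B,Q}.
P ∉ reach(L|∅) ⇒ L ⊥ P | ∅.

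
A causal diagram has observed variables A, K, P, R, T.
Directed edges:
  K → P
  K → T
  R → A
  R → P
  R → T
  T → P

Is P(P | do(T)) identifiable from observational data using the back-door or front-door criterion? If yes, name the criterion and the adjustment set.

P(P|do(T)): backdoor, adjust for {K, R}.

desc(T)\{T}={P}; candidates ⊆ {A,K,R}.
size 0: {}; under {} T still reaches {A,K,P,R} ∋ P.
size 1: {A}, {K}, {R}; under {A} T still reaches {K,P,R} ∋ P.
{K,R}: T⊥P given {K,R} in G with T→· removed — back-door holds.
P(P|do(T)) = Σ_{K,R} P(P|T,K,R)·P(K,R).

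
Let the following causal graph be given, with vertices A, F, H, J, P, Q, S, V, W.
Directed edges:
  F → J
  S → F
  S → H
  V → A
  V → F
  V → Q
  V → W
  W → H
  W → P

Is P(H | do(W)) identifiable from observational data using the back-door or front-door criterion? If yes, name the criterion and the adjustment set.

desc(W)\{W}={H,P}; candidates ⊆ {A,F,J,Q,S,V}.
∅: W⊥H given ∅ in G with W→· removed — back-door holds.
P(H|do(W)) = P(H|W) — no adjustment needed.

P(H|do(W)): backdoor, adjust for ∅.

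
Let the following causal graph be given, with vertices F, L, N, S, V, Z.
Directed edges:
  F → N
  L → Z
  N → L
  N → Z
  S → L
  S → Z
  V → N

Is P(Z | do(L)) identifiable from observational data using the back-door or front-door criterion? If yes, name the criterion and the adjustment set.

P(Z|do(L)): backdoor, adjust for {N, S}.

desc(L)\{L}={Z}; candidates ⊆ {F,N,S,V}.
size 0: {}; under {} L still reaches {F,N,S,V,Z} ∋ Z.
size 1: {F}, {N}, {S} …(+1); under {F} L still reaches {N,S,V,Z} ∋ Z.
{N,S}: L⊥Z given {N,S} in G with L→· removed — back-door holds.
P(Z|do(L)) = Σ_{N,S} P(Z|L,N,S)·P(N,S).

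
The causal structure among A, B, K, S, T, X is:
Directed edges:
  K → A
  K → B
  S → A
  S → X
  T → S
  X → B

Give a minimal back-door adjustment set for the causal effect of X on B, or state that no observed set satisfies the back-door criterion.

X→B: minimal back-door set ∅.

desc(X)\{X}={B}; candidates ⊆ {A,K,S,T}.
∅: X⊥B given ∅ in G with X→· removed — back-door holds.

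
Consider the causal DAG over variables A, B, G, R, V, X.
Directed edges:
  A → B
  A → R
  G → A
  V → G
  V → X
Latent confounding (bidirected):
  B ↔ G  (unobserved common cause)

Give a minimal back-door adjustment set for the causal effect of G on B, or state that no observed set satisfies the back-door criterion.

G→B: no observed back-door set.

desc(G)\{G}={A,B,R}; candidates ⊆ {V,X}.
G↔B: latent back-door arc(s) into G.
size 0: {}; under {} G still reaches {B,V,X} ∋ B.
size 1: {V}, {X}; under {V} G still reaches {B} ∋ B.
size 2: {V,X}; under {V,X} G still reaches {B} ∋ B.
G↔B cannot be blocked by any observed set — no back-door set.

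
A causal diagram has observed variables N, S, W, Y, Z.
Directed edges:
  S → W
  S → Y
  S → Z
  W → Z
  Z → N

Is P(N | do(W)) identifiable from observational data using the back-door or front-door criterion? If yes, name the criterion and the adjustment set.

P(N|do(W)): backdoor, adjust for {S}.

desc(W)\{W}={N,Z}; candidates ⊆ {S,Y}.
size 0: {}; under {} W still reaches {N,S,Y,Z} ∋ N.
{S}: W⊥N given {S} in G with W→· removed — back-door holds.
P(N|do(W)) = Σ_{S} P(N|W,S)·P(S).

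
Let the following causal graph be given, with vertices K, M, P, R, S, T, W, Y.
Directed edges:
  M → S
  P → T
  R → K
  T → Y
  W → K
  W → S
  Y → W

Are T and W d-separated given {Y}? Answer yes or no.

Yes — T ⊥ W | {Y}.

Bayes-Ball from T | {Y} reaches {P}.
W ∉ reach(T|{Y}) ⇒ T ⊥ W | {Y}.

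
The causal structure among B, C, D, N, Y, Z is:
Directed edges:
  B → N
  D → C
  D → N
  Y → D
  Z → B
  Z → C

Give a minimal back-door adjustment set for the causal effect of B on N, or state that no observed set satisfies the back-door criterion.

B→N: minimal back-door set ∅.

desc(B)\{B}={N}; candidates ⊆ {C,D,Y,Z}.
∅: B⊥N given ∅ in G with B→· removed — back-door holds.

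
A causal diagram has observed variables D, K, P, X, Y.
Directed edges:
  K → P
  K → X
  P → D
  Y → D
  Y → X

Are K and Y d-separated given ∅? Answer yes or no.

Bayes-Ball from K | ∅ reaches {D,P,X}.
Y ∉ reach(K|∅) ⇒ K ⊥ Y | ∅.

Yes — K ⊥ Y | ∅.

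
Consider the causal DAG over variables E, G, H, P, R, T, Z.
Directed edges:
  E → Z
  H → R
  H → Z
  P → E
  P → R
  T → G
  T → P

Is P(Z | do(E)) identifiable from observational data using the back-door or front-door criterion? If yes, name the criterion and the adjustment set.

desc(E)\{E}={Z}; candidates ⊆ {G,H,P,R,T}.
∅: E⊥Z given ∅ in G with E→· removed — back-door holds.
P(Z|do(E)) = P(Z|E) — no adjustment needed.

P(Z|do(E)): backdoor, adjust for ∅.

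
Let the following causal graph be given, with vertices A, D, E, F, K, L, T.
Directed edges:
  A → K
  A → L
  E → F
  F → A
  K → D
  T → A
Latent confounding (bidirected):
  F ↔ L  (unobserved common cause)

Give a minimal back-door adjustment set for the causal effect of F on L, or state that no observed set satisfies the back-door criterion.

F→L: no observed back-door set.

desc(F)\{F}={A,D,K,L}; candidates ⊆ {E,T}.
F↔L: latent back-door arc(s) into F.
size 0: {}; under {} F still reaches {E,L} ∋ L.
size 1: {E}, {T}; under {E} F still reaches {L} ∋ L.
size 2: {E,T}; under {E,T} F still reaches {L} ∋ L.
F↔L cannot be blocked by any observed set — no back-door set.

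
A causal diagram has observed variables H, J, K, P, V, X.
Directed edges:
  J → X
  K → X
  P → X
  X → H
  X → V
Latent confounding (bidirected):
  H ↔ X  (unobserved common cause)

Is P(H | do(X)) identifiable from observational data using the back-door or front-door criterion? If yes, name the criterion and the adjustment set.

P(H|do(X)): not identifiable (no BD/FD set).

desc(X)\{X}={H,V}; candidates ⊆ {J,K,P}.
X↔H: latent back-door arc(s) into X.
size 0: {}; under {} X still reaches {H,J,K,P} ∋ H.
size 1: {J}, {K}, {P}; under {J} X still reaches {H,K,P} ∋ H.
size 2: {J,K}, {J,P}, {K,P}; under {J,K} X still reaches {H,P} ∋ H.
X↔H cannot be blocked by any observed set — no back-door set.
No mediator lies on a directed X→…→H path.
Neither criterion identifies P(H|do(X)) in this graph.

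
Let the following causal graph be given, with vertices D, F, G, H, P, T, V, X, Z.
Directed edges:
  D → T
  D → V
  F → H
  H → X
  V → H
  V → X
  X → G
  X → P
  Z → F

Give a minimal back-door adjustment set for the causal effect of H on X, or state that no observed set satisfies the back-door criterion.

desc(H)\{H}={G,P,X}; candidates ⊆ {D,F,T,V,Z}.
size 0: {}; under {} H still reaches {D,F,G,P,T,V,X,Z} ∋ X.
{V}: H⊥X given {V} in G with H→· removed — back-door holds.

H→X: minimal back-door set {V}.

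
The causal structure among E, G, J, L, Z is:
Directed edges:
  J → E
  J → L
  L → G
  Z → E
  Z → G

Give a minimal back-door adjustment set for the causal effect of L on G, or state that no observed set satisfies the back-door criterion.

L→G: minimal back-door set ∅.

desc(L)\{L}={G}; candidates ⊆ {E,J,Z}.
∅: L⊥G given ∅ in G with L→· removed — back-door holds.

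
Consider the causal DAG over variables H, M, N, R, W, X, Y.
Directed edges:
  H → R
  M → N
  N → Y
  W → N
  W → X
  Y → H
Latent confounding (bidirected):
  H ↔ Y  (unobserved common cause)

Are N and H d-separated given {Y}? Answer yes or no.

No — N and H are d-connected given {Y}.

Bayes-Ball from N | {Y} reaches {H,M,R,W,X}.
H ∈ reach(N|{Y}) ⇒ N ⊥̸ H | {Y}.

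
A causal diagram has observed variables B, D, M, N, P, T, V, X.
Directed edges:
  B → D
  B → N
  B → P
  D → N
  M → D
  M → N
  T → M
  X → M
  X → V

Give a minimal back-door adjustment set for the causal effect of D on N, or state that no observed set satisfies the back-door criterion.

desc(D)\{D}={N}; candidates ⊆ {B,M,P,T,V,X}.
size 0: {}; under {} D still reaches {B,M,N,P,T,V,X} ∋ N.
size 1: {B}, {M}, {P} …(+3); under {B} D still reaches {M,N,T,V,X} ∋ N.
{B,M}: D⊥N given {B,M} in G with D→· removed — back-door holds.

D→N: minimal back-door set {B, M}.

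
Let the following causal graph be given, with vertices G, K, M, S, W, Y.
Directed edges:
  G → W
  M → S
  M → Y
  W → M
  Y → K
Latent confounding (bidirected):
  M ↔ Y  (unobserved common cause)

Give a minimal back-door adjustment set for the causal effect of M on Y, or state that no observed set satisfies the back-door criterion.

M→Y: no observed back-door set.

desc(M)\{M}={K,S,Y}; candidates ⊆ {G,W}.
M↔Y: latent back-door arc(s) into M.
size 0: {}; under {} M still reaches {G,K,W,Y} ∋ Y.
size 1: {G}, {W}; under {G} M still reaches {K,W,Y} ∋ Y.
size 2: {G,W}; under {G,W} M still reaches {K,Y} ∋ Y.
M↔Y cannot be blocked by any observed set — no back-door set.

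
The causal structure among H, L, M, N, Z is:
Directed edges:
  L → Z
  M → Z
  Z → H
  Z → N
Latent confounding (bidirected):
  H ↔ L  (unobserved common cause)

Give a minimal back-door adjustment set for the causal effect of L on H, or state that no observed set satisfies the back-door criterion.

desc(L)\{L}={H,N,Z}; candidates ⊆ {M}.
L↔H: latent back-door arc(s) into L.
size 0: {}; under {} L still reaches {H} ∋ H.
size 1: {M}; under {M} L still reaches {H} ∋ H.
L↔H cannot be blocked by any observed set — no back-door set.

L→H: no observed back-door set.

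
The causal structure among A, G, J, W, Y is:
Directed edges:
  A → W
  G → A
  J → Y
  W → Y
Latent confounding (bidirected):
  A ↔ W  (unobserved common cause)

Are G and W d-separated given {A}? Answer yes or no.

No — G and W are d-connected given {A}.

Bayes-Ball from G | {A} reaches {W,Y}.
W ∈ reach(G|{A}) ⇒ G ⊥̸ W | {A}.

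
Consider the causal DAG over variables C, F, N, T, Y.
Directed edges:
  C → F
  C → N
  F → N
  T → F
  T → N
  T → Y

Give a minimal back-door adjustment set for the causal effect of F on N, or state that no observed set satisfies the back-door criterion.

F→N: minimal back-door set {C, T}.

desc(F)\{F}={N}; candidates ⊆ {C,T,Y}.
size 0: {}; under {} F still reaches {C,N,T,Y} ∋ N.
size 1: {C}, {T}, {Y}; under {C} F still reaches {N,T,Y} ∋ N.
{C,T}: F⊥N given {C,T} in G with F→· removed — back-door holds.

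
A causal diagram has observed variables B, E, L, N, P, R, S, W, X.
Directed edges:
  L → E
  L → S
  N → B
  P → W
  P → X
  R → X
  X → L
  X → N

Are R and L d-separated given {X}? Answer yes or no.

Yes — R ⊥ L | {X}.

Bayes-Ball from R | {X} reaches {P,W}.
L ∉ reach(R|{X}) ⇒ R ⊥ L | {X}.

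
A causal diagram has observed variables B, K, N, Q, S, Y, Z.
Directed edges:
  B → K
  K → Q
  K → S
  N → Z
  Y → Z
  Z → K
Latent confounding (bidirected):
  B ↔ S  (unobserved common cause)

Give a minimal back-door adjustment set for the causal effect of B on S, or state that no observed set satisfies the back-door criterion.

desc(B)\{B}={K,Q,S}; candidates ⊆ {N,Y,Z}.
B↔S: latent back-door arc(s) into B.
size 0: {}; under {} B still reaches {S} ∋ S.
size 1: {N}, {Y}, {Z}; under {N} B still reaches {S} ∋ S.
size 2: {N,Y}, {N,Z}, {Y,Z}; under {N,Y} B still reaches {S} ∋ S.
B↔S cannot be blocked by any observed set — no back-door set.

B→S: no observed back-door set.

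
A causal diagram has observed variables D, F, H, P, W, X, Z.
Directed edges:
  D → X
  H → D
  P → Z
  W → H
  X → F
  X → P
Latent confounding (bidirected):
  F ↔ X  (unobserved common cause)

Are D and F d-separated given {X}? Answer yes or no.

No — D and F are d-connected given {X}.

Bayes-Ball from D | {X} reaches {F,H,W}.
F ∈ reach(D|{X}) ⇒ D ⊥̸ F | {X}.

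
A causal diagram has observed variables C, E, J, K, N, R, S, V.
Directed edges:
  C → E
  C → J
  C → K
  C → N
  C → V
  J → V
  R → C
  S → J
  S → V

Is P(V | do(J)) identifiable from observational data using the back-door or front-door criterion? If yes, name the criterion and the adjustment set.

P(V|do(J)): backdoor, adjust for {C, S}.

desc(J)\{J}={V}; candidates ⊆ {C,E,K,N,R,S}.
size 0: {}; under {} J still reaches {C,E,K,N,R,S,V} ∋ V.
size 1: {C}, {E}, {K} …(+3); under {C} J still reaches {S,V} ∋ V.
{C,S}: J⊥V given {C,S} in G with J→· removed — back-door holds.
P(V|do(J)) = Σ_{C,S} P(V|J,C,S)·P(C,S).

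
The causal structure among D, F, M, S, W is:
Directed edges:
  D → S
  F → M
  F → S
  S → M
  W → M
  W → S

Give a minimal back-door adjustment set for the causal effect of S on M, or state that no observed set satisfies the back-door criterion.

desc(S)\{S}={M}; candidates ⊆ {D,F,W}.
size 0: {}; under {} S still reaches {D,F,M,W} ∋ M.
size 1: {D}, {F}, {W}; under {D} S still reaches {F,M,W} ∋ M.
{F,W}: S⊥M given {F,W} in G with S→· removed — back-door holds.

S→M: minimal back-door set {F, W}.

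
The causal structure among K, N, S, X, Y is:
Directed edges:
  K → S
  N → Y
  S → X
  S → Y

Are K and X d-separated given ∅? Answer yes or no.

No — K and X are d-connected given ∅.

Bayes-Ball from K | ∅ reaches {S,X,Y}.
X ∈ reach(K|∅) ⇒ K ⊥̸ X | ∅.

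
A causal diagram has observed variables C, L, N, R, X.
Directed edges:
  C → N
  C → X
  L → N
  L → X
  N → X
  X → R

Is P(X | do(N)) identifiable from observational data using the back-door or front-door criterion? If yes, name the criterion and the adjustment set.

P(X|do(N)): backdoor, adjust for {C, L}.

desc(N)\{N}={R,X}; candidates ⊆ {C,L}.
size 0: {}; under {} N still reaches {C,L,R,X} ∋ X.
size 1: {C}, {L}; under {C} N still reaches {L,R,X} ∋ X.
{C,L}: N⊥X given {C,L} in G with N→· removed — back-door holds.
P(X|do(N)) = Σ_{C,L} P(X|N,C,L)·P(C,L).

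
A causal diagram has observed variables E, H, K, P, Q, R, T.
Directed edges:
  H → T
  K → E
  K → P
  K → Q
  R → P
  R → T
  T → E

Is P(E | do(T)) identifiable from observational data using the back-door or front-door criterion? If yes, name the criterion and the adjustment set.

P(E|do(T)): backdoor, adjust for ∅.

desc(T)\{T}={E}; candidates ⊆ {H,K,P,Q,R}.
∅: T⊥E given ∅ in G with T→· removed — back-door holds.
P(E|do(T)) = P(E|T) — no adjustment needed.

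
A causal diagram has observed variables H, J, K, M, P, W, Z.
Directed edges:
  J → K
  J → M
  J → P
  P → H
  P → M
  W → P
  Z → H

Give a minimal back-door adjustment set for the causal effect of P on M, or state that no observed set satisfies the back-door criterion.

P→M: minimal back-door set {J}.

desc(P)\{P}={H,M}; candidates ⊆ {J,K,W,Z}.
size 0: {}; under {} P still reaches {J,K,M,W} ∋ M.
{J}: P⊥M given {J} in G with P→· removed — back-door holds.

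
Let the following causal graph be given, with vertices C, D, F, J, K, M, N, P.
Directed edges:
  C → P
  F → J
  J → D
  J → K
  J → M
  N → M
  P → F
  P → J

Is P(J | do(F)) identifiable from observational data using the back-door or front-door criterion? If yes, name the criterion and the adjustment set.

desc(F)\{F}={D,J,K,M}; candidates ⊆ {C,N,P}.
size 0: {}; under {} F still reaches {C,D,J,K,M,P} ∋ J.
{P}: F⊥J given {P} in G with F→· removed — back-door holds.
P(J|do(F)) = Σ_{P} P(J|F,P)·P(P).

P(J|do(F)): backdoor, adjust for {P}.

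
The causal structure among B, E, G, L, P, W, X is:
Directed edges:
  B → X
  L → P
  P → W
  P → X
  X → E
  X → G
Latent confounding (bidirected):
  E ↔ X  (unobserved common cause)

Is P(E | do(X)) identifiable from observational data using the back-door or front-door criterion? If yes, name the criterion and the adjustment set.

P(E|do(X)): not identifiable (no BD/FD set).

desc(X)\{X}={E,G}; candidates ⊆ {B,L,P,W}.
X↔E: latent back-door arc(s) into X.
size 0: {}; under {} X still reaches {B,E,L,P,W} ∋ E.
size 1: {B}, {L}, {P} …(+1); under {B} X still reaches {E,L,P,W} ∋ E.
size 2: {B,L}, {B,P}, {B,W} …(+3); under {B,L} X still reaches {E,P,W} ∋ E.
X↔E cannot be blocked by any observed set — no back-door set.
No mediator lies on a directed X→…→E path.
Neither criterion identifies P(E|do(X)) in this graph.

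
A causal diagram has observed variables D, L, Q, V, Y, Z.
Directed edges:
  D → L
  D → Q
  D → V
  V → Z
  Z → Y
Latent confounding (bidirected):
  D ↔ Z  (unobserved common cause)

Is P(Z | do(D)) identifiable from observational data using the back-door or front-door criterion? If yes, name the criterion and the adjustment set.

P(Z|do(D)): frontdoor, adjust for {V}.

desc(D)\{D}={L,Q,V,Y,Z}; candidates ⊆ {—}.
D↔Z: latent back-door arc(s) into D.
size 0: {}; under {} D still reaches {Y,Z} ∋ Z.
D↔Z cannot be blocked by any observed set — no back-door set.
{V}: (i) intercepts every directed D→Z path; (ii) no back-door D→{V}; (iii) {D} blocks every back-door {V}→Z. Front-door holds.
P(Z|do(D)) = Σ_{V} P(V|D) Σ_{D'} P(Z|V,D')P(D').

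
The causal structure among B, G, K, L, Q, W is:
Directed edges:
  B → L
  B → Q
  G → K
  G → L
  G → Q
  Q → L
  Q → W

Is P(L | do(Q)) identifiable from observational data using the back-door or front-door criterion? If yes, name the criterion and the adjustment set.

P(L|do(Q)): backdoor, adjust for {B, G}.

desc(Q)\{Q}={L,W}; candidates ⊆ {B,G,K}.
size 0: {}; under {} Q still reaches {B,G,K,L} ∋ L.
size 1: {B}, {G}, {K}; under {B} Q still reaches {G,K,L} ∋ L.
{B,G}: Q⊥L given {B,G} in G with Q→· removed — back-door holds.
P(L|do(Q)) = Σ_{B,G} P(L|Q,B,G)·P(B,G).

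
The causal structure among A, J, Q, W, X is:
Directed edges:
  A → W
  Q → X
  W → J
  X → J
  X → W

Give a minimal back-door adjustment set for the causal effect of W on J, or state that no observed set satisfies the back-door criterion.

W→J: minimal back-door set {X}.

desc(W)\{W}={J}; candidates ⊆ {A,Q,X}.
size 0: {}; under {} W still reaches {A,J,Q,X} ∋ J.
{X}: W⊥J given {X} in G with W→· removed — back-door holds.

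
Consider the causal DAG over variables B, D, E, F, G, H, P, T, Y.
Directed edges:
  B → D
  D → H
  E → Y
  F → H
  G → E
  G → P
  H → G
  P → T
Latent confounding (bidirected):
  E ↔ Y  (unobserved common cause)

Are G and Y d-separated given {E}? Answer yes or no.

No — G and Y are d-connected given {E}.

Bayes-Ball from G | {E} reaches {B,D,F,H,P,T,Y}.
Y ∈ reach(G|{E}) ⇒ G ⊥̸ Y | {E}.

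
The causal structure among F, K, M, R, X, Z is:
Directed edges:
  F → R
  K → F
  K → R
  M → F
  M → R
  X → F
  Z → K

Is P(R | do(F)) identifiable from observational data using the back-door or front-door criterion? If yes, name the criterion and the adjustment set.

desc(F)\{F}={R}; candidates ⊆ {K,M,X,Z}.
size 0: {}; under {} F still reaches {K,M,R,X,Z} ∋ R.
size 1: {K}, {M}, {X} …(+1); under {K} F still reaches {M,R,X} ∋ R.
{K,M}: F⊥R given {K,M} in G with F→· removed — back-door holds.
P(R|do(F)) = Σ_{K,M} P(R|F,K,M)·P(K,M).

P(R|do(F)): backdoor, adjust for {K, M}.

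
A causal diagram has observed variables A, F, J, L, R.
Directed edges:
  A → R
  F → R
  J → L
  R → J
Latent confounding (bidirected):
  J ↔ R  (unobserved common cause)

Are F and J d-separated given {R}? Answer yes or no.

Bayes-Ball from F | {R} reaches {A,J,L}.
J ∈ reach(F|{R}) ⇒ F ⊥̸ J | {R}.

No — F and J are d-connected given {R}.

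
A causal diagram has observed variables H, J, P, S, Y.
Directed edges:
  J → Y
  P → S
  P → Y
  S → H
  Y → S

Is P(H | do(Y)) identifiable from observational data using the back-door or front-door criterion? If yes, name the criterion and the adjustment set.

desc(Y)\{Y}={H,S}; candidates ⊆ {J,P}.
size 0: {}; under {} Y still reaches {H,J,P,S} ∋ H.
{P}: Y⊥H given {P} in G with Y→· removed — back-door holds.
P(H|do(Y)) = Σ_{P} P(H|Y,P)·P(P).

P(H|do(Y)): backdoor, adjust for {P}.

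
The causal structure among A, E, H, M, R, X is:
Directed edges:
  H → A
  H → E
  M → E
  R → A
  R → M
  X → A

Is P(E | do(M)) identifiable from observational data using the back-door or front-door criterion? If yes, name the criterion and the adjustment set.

P(E|do(M)): backdoor, adjust for ∅.

desc(M)\{M}={E}; candidates ⊆ {A,H,R,X}.
∅: M⊥E given ∅ in G with M→· removed — back-door holds.
P(E|do(M)) = P(E|M) — no adjustment needed.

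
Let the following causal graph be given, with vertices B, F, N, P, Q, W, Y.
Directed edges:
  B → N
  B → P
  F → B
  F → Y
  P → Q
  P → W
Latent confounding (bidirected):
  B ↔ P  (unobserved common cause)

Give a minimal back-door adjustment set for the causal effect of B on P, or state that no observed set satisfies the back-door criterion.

desc(B)\{B}={N,P,Q,W}; candidates ⊆ {F,Y}.
B↔P: latent back-door arc(s) into B.
size 0: {}; under {} B still reaches {F,P,Q,W,Y} ∋ P.
size 1: {F}, {Y}; under {F} B still reaches {P,Q,W} ∋ P.
size 2: {F,Y}; under {F,Y} B still reaches {P,Q,W} ∋ P.
B↔P cannot be blocked by any observed set — no back-door set.

B→P: no observed back-door set.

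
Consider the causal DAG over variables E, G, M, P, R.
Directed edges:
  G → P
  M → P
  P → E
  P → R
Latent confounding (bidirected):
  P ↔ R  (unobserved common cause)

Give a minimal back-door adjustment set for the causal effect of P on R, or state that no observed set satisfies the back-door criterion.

desc(P)\{P}={E,R}; candidates ⊆ {G,M}.
P↔R: latent back-door arc(s) into P.
size 0: {}; under {} P still reaches {G,M,R} ∋ R.
size 1: {G}, {M}; under {G} P still reaches {M,R} ∋ R.
size 2: {G,M}; under {G,M} P still reaches {R} ∋ R.
P↔R cannot be blocked by any observed set — no back-door set.

P→R: no observed back-door set.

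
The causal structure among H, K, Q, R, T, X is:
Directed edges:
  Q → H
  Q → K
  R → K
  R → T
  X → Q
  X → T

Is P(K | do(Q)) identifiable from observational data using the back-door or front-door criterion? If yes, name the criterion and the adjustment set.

P(K|do(Q)): backdoor, adjust for ∅.

desc(Q)\{Q}={H,K}; candidates ⊆ {R,T,X}.
∅: Q⊥K given ∅ in G with Q→· removed — back-door holds.
P(K|do(Q)) = P(K|Q) — no adjustment needed.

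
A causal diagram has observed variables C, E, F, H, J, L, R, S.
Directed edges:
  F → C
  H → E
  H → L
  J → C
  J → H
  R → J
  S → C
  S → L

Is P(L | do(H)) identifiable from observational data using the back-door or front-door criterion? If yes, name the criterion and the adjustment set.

P(L|do(H)): backdoor, adjust for ∅.

desc(H)\{H}={E,L}; candidates ⊆ {C,F,J,R,S}.
∅: H⊥L given ∅ in G with H→· removed — back-door holds.
P(L|do(H)) = P(L|H) — no adjustment needed.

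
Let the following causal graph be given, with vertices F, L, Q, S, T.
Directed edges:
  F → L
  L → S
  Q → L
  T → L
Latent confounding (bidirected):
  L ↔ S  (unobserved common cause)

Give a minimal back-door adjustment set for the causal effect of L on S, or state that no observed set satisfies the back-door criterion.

L→S: no observed back-door set.

desc(L)\{L}={S}; candidates ⊆ {F,Q,T}.
L↔S: latent back-door arc(s) into L.
size 0: {}; under {} L still reaches {F,Q,S,T} ∋ S.
size 1: {F}, {Q}, {T}; under {F} L still reaches {Q,S,T} ∋ S.
size 2: {F,Q}, {F,T}, {Q,T}; under {F,Q} L still reaches {S,T} ∋ S.
L↔S cannot be blocked by any observed set — no back-door set.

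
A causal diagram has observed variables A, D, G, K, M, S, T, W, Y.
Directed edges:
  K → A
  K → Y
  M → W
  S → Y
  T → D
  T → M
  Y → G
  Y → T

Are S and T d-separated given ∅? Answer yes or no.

No — S and T are d-connected given ∅.

Bayes-Ball from S | ∅ reaches {D,G,M,T,W,Y}.
T ∈ reach(S|∅) ⇒ S ⊥̸ T | ∅.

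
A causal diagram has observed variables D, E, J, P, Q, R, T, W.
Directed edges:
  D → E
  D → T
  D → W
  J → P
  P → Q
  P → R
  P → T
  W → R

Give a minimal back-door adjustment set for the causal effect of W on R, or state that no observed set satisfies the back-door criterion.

W→R: minimal back-door set ∅.

desc(W)\{W}={R}; candidates ⊆ {D,E,J,P,Q,T}.
∅: W⊥R given ∅ in G with W→· removed — back-door holds.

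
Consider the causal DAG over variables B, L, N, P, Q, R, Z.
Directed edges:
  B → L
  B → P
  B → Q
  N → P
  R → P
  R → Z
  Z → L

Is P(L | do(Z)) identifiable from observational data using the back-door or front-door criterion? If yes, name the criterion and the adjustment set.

desc(Z)\{Z}={L}; candidates ⊆ {B,N,P,Q,R}.
∅: Z⊥L given ∅ in G with Z→· removed — back-door holds.
P(L|do(Z)) = P(L|Z) — no adjustment needed.

P(L|do(Z)): backdoor, adjust for ∅.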